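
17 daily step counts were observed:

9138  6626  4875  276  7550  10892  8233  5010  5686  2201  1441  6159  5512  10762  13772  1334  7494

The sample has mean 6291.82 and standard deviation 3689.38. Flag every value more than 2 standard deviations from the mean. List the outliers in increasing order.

13772

Cutoffs at x̄ ± 2s: 6291.82 ± 2·3689.38 = [-1086.94, 13670.58].
13772: z = 2.03, |z| > 2 → outlier.
Every other value lies within [-1086.94, 13670.58].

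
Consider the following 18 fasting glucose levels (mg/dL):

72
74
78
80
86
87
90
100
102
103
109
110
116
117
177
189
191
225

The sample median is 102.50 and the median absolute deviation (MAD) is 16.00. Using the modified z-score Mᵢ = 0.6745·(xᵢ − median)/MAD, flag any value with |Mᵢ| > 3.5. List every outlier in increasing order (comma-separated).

|Mᵢ| > 3.5 ⇔ |xᵢ − 102.50| > 3.5·16.00/0.6745 = 83.02.
So outliers lie outside [19.48, 185.52].
189: M = 3.65 → outlier.
191: M = 3.73 → outlier.
225: M = 5.16 → outlier.

189, 191, 225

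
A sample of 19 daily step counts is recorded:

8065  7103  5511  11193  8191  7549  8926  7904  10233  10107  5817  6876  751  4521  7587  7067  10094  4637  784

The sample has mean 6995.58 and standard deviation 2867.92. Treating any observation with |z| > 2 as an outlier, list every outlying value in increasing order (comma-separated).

751, 784

Cutoffs at x̄ ± 2s: 6995.58 ± 2·2867.92 = [1259.74, 12731.42].
751: z = -2.18, |z| > 2 → outlier.
784: z = -2.17, |z| > 2 → outlier.
Every other value lies within [1259.74, 12731.42].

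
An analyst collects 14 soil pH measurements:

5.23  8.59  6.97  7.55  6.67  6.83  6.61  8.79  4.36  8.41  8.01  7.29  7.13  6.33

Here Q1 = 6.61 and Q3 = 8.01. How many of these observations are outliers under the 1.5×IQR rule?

1

IQR = 1.40; fences at 6.61 − 2.10 = 4.51 and 8.01 + 2.10 = 10.11.
Outside the cutoffs: 4.36.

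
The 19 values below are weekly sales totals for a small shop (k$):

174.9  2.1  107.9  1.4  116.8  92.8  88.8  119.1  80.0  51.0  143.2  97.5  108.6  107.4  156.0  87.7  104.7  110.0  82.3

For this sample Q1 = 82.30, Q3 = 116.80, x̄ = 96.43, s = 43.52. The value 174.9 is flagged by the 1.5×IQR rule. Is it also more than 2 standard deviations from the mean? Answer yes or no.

z = (174.9 − 96.43) / 43.52 = 1.80.
|z| = 1.80 ≤ 2.

no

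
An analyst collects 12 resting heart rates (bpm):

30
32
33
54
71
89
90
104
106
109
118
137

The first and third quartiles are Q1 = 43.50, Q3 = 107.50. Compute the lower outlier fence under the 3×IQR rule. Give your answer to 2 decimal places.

IQR = Q3 − Q1 = 107.50 − 43.50 = 64.00.
Lower fence = Q1 − 3·IQR = 43.50 − 192.00 = -148.50.
Upper fence = Q3 + 3·IQR = 107.50 + 192.00 = 299.50.

-148.50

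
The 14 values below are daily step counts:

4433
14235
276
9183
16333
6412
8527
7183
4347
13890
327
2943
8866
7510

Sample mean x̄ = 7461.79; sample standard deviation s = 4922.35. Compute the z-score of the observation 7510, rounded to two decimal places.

0.01

z = (7510 − 7461.79) / 4922.35 = 0.01.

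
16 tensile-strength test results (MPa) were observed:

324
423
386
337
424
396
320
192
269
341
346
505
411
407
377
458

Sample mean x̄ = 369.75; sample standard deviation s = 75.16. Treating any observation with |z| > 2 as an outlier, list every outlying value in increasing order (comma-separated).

192

Cutoffs at x̄ ± 2s: 369.75 ± 2·75.16 = [219.43, 520.07].
192: z = -2.36, |z| > 2 → outlier.
Every other value lies within [219.43, 520.07].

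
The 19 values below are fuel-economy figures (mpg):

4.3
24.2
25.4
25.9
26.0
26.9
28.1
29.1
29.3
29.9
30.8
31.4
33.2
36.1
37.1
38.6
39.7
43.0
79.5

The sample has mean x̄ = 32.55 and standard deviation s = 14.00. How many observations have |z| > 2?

Cutoffs: x̄ ± 2s = [4.55, 60.55].
Outside the cutoffs: 4.3, 79.5.

2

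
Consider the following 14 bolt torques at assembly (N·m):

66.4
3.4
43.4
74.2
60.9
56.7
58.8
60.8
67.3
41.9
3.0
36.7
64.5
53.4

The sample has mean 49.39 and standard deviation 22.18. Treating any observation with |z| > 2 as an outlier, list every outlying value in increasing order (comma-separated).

3.0, 3.4

Cutoffs at x̄ ± 2s: 49.39 ± 2·22.18 = [5.03, 93.75].
3.0: z = -2.09, |z| > 2 → outlier.
3.4: z = -2.07, |z| > 2 → outlier.
Every other value lies within [5.03, 93.75].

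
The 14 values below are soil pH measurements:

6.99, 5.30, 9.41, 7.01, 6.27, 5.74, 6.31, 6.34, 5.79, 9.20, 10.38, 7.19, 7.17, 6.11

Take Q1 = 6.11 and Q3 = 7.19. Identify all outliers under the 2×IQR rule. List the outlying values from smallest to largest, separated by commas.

IQR = Q3 − Q1 = 7.19 − 6.11 = 1.08.
Lower fence = Q1 − 2·IQR = 6.11 − 2.16 = 3.95.
Upper fence = Q3 + 2·IQR = 7.19 + 2.16 = 9.35.
9.41 > 9.35 → outlier.
10.38 > 9.35 → outlier.
All remaining values lie within [3.95, 9.35].

9.41, 10.38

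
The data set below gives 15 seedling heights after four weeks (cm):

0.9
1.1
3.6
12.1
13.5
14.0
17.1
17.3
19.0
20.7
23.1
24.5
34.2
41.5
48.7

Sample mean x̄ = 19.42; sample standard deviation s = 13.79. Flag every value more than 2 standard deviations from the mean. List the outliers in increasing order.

Cutoffs at x̄ ± 2s: 19.42 ± 2·13.79 = [-8.16, 47.00].
48.7: z = 2.12, |z| > 2 → outlier.
Every other value lies within [-8.16, 47.00].

48.7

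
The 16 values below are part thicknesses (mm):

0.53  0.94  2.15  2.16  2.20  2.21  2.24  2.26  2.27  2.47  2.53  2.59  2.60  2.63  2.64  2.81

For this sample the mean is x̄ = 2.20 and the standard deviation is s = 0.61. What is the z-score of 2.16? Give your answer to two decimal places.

z = (2.16 − 2.20) / 0.61 = -0.07.

-0.07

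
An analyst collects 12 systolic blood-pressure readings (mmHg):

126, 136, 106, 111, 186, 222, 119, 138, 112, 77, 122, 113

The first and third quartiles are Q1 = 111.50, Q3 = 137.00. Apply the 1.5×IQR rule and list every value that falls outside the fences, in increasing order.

IQR = Q3 − Q1 = 137.00 − 111.50 = 25.50.
Lower fence = Q1 − 1.5·IQR = 111.50 − 38.25 = 73.25.
Upper fence = Q3 + 1.5·IQR = 137.00 + 38.25 = 175.25.
186 > 175.25 → outlier.
222 > 175.25 → outlier.
All remaining values lie within [73.25, 175.25].

186, 222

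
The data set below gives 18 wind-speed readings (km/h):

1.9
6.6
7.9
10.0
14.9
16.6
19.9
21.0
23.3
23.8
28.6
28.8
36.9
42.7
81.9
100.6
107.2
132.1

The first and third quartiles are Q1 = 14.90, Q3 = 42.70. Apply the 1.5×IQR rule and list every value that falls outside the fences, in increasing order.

100.6, 107.2, 132.1

IQR = Q3 − Q1 = 42.70 − 14.90 = 27.80.
Lower fence = Q1 − 1.5·IQR = 14.90 − 41.70 = -26.80.
Upper fence = Q3 + 1.5·IQR = 42.70 + 41.70 = 84.40.
100.6 > 84.40 → outlier.
107.2 > 84.40 → outlier.
132.1 > 84.40 → outlier.
All remaining values lie within [-26.80, 84.40].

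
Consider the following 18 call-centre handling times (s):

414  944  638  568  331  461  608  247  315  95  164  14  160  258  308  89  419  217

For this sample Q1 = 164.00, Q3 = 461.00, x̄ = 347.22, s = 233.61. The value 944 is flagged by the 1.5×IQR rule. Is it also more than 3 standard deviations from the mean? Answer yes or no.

no

z = (944 − 347.22) / 233.61 = 2.55.
|z| = 2.55 ≤ 3.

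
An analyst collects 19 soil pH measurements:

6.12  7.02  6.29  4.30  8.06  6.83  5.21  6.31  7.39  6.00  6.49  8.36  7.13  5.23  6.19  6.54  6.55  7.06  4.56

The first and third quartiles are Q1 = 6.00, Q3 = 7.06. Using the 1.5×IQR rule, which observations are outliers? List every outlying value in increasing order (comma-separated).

IQR = Q3 − Q1 = 7.06 − 6.00 = 1.06.
Lower fence = Q1 − 1.5·IQR = 6.00 − 1.59 = 4.41.
Upper fence = Q3 + 1.5·IQR = 7.06 + 1.59 = 8.65.
4.30 < 4.41 → outlier.
All remaining values lie within [4.41, 8.65].

4.30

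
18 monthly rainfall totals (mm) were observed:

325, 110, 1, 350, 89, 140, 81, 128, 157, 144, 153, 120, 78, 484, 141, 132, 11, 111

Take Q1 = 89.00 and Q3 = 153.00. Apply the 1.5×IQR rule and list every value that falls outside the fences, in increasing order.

325, 350, 484

IQR = Q3 − Q1 = 153.00 − 89.00 = 64.00.
Lower fence = Q1 − 1.5·IQR = 89.00 − 96.00 = -7.00.
Upper fence = Q3 + 1.5·IQR = 153.00 + 96.00 = 249.00.
325 > 249.00 → outlier.
350 > 249.00 → outlier.
484 > 249.00 → outlier.
All remaining values lie within [-7.00, 249.00].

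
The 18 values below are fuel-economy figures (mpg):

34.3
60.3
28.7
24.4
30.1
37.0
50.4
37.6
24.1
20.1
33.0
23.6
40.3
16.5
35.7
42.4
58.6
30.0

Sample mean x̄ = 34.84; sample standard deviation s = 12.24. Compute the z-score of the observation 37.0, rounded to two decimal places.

z = (37.0 − 34.84) / 12.24 = 0.18.

0.18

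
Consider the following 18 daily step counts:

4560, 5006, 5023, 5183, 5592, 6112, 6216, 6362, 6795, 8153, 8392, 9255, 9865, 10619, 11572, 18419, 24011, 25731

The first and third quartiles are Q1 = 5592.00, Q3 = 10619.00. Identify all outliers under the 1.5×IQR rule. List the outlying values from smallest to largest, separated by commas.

18419, 24011, 25731

IQR = Q3 − Q1 = 10619.00 − 5592.00 = 5027.00.
Lower fence = Q1 − 1.5·IQR = 5592.00 − 7540.50 = -1948.50.
Upper fence = Q3 + 1.5·IQR = 10619.00 + 7540.50 = 18159.50.
18419 > 18159.50 → outlier.
24011 > 18159.50 → outlier.
25731 > 18159.50 → outlier.
All remaining values lie within [-1948.50, 18159.50].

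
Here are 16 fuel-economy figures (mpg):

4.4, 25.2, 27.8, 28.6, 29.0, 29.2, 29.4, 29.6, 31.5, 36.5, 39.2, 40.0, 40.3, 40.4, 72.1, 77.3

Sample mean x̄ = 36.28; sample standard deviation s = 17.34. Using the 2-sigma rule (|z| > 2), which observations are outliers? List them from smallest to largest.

72.1, 77.3

Cutoffs at x̄ ± 2s: 36.28 ± 2·17.34 = [1.60, 70.96].
72.1: z = 2.07, |z| > 2 → outlier.
77.3: z = 2.37, |z| > 2 → outlier.
Every other value lies within [1.60, 70.96].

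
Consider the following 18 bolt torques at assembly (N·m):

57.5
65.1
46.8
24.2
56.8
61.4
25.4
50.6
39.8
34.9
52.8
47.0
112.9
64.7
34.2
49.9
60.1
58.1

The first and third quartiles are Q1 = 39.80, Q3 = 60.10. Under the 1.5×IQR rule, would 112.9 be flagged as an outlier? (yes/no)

IQR = Q3 − Q1 = 60.10 − 39.80 = 20.30.
Lower fence = Q1 − 1.5·IQR = 39.80 − 30.45 = 9.35.
Upper fence = Q3 + 1.5·IQR = 60.10 + 30.45 = 90.55.
112.9 lies above the upper fence.

yes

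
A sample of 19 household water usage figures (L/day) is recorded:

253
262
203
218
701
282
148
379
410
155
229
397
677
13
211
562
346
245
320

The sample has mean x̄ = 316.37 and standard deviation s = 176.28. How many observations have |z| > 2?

Cutoffs: x̄ ± 2s = [-36.19, 668.93].
Outside the cutoffs: 677, 701.

2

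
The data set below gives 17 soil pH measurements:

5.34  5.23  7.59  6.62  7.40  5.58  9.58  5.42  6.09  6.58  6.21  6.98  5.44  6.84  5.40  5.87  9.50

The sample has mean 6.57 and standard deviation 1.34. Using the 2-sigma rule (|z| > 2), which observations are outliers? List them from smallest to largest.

9.50, 9.58

Cutoffs at x̄ ± 2s: 6.57 ± 2·1.34 = [3.89, 9.25].
9.50: z = 2.19, |z| > 2 → outlier.
9.58: z = 2.25, |z| > 2 → outlier.
Every other value lies within [3.89, 9.25].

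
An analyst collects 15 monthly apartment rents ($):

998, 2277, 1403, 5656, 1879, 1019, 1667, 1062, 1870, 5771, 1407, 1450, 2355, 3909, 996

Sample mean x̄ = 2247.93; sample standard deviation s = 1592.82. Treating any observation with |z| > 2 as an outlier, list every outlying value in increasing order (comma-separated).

5656, 5771

Cutoffs at x̄ ± 2s: 2247.93 ± 2·1592.82 = [-937.71, 5433.57].
5656: z = 2.14, |z| > 2 → outlier.
5771: z = 2.21, |z| > 2 → outlier.
Every other value lies within [-937.71, 5433.57].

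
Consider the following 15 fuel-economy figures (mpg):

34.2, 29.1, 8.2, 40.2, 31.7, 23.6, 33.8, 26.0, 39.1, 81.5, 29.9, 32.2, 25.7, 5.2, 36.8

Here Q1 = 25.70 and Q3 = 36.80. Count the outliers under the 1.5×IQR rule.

IQR = 11.10; fences at 25.70 − 16.65 = 9.05 and 36.80 + 16.65 = 53.45.
Outside the cutoffs: 5.2, 8.2, 81.5.

3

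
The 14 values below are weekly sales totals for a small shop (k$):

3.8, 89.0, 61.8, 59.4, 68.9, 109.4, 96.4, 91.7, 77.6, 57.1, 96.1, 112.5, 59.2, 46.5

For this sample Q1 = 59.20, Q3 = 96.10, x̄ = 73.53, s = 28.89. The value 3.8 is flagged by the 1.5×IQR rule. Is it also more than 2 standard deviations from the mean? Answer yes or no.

yes

z = (3.8 − 73.53) / 28.89 = -2.41.
|z| = 2.41 > 2.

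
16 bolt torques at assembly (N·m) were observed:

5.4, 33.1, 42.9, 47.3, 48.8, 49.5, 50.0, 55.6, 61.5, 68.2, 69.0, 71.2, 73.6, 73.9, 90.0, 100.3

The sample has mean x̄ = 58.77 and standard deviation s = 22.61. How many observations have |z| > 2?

Cutoffs: x̄ ± 2s = [13.55, 103.99].
Outside the cutoffs: 5.4.

1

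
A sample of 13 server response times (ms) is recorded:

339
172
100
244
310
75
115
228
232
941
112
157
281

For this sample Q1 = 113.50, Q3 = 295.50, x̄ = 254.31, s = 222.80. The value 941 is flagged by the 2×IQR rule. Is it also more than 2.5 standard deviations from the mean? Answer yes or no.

yes

z = (941 − 254.31) / 222.80 = 3.08.
|z| = 3.08 > 2.5.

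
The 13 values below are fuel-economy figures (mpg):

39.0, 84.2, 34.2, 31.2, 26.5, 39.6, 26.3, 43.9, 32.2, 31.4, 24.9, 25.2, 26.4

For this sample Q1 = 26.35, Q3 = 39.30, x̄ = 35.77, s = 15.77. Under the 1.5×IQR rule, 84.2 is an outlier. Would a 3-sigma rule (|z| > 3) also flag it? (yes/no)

z = (84.2 − 35.77) / 15.77 = 3.07.
|z| = 3.07 > 3.

yes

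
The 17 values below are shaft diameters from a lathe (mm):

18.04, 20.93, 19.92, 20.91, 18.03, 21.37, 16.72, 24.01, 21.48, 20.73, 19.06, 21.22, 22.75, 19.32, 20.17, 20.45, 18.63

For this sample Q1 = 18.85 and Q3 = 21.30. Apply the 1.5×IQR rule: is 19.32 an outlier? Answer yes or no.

no

IQR = Q3 − Q1 = 21.30 − 18.85 = 2.45.
Lower fence = Q1 − 1.5·IQR = 18.85 − 3.675 = 15.175.
Upper fence = Q3 + 1.5·IQR = 21.30 + 3.675 = 24.975.
19.32 lies within [15.175, 24.975].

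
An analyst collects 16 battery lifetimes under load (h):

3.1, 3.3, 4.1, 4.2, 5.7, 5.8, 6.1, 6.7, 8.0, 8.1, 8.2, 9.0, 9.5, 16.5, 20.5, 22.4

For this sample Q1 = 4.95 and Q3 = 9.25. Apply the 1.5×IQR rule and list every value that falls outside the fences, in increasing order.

16.5, 20.5, 22.4

IQR = Q3 − Q1 = 9.25 − 4.95 = 4.30.
Lower fence = Q1 − 1.5·IQR = 4.95 − 6.45 = -1.50.
Upper fence = Q3 + 1.5·IQR = 9.25 + 6.45 = 15.70.
16.5 > 15.70 → outlier.
20.5 > 15.70 → outlier.
22.4 > 15.70 → outlier.
All remaining values lie within [-1.50, 15.70].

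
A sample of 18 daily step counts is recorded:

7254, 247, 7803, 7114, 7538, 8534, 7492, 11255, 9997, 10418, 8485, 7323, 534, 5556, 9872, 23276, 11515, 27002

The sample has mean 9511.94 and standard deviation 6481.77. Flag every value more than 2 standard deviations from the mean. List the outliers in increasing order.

23276, 27002

Cutoffs at x̄ ± 2s: 9511.94 ± 2·6481.77 = [-3451.60, 22475.48].
23276: z = 2.12, |z| > 2 → outlier.
27002: z = 2.70, |z| > 2 → outlier.
Every other value lies within [-3451.60, 22475.48].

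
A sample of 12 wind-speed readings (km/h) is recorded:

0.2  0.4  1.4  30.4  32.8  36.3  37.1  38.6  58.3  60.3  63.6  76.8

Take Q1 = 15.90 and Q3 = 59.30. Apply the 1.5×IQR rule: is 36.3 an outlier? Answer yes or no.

no

IQR = Q3 − Q1 = 59.30 − 15.90 = 43.40.
Lower fence = Q1 − 1.5·IQR = 15.90 − 65.10 = -49.20.
Upper fence = Q3 + 1.5·IQR = 59.30 + 65.10 = 124.40.
36.3 lies within [-49.20, 124.40].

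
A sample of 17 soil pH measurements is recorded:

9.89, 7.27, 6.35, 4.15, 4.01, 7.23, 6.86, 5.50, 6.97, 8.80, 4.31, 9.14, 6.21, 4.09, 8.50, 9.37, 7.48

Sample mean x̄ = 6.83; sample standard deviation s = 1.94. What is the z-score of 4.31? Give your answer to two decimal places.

-1.30

z = (4.31 − 6.83) / 1.94 = -1.30.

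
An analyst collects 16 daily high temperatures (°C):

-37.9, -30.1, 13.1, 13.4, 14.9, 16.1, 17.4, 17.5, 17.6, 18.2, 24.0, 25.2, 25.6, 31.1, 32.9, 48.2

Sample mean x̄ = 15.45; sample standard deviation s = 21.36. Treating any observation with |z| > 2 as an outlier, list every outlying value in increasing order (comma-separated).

-37.9, -30.1

Cutoffs at x̄ ± 2s: 15.45 ± 2·21.36 = [-27.27, 58.17].
-37.9: z = -2.50, |z| > 2 → outlier.
-30.1: z = -2.13, |z| > 2 → outlier.
Every other value lies within [-27.27, 58.17].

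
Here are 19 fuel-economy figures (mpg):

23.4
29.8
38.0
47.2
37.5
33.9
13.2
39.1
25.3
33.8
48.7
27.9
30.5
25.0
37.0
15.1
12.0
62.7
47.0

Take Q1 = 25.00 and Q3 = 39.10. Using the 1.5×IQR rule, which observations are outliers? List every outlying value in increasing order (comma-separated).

62.7

IQR = Q3 − Q1 = 39.10 − 25.00 = 14.10.
Lower fence = Q1 − 1.5·IQR = 25.00 − 21.15 = 3.85.
Upper fence = Q3 + 1.5·IQR = 39.10 + 21.15 = 60.25.
62.7 > 60.25 → outlier.
All remaining values lie within [3.85, 60.25].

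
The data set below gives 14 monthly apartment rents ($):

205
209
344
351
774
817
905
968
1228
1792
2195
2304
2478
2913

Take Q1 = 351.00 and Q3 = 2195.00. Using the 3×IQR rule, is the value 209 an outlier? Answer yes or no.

IQR = Q3 − Q1 = 2195.00 − 351.00 = 1844.00.
Lower fence = Q1 − 3·IQR = 351.00 − 5532.00 = -5181.00.
Upper fence = Q3 + 3·IQR = 2195.00 + 5532.00 = 7727.00.
209 lies within [-5181.00, 7727.00].

no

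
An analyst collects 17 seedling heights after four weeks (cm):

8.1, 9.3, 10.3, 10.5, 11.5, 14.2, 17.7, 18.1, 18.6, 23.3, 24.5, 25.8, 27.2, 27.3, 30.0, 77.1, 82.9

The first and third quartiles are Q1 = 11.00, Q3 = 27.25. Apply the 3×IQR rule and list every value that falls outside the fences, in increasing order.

IQR = Q3 − Q1 = 27.25 − 11.00 = 16.25.
Lower fence = Q1 − 3·IQR = 11.00 − 48.75 = -37.75.
Upper fence = Q3 + 3·IQR = 27.25 + 48.75 = 76.00.
77.1 > 76.00 → outlier.
82.9 > 76.00 → outlier.
All remaining values lie within [-37.75, 76.00].

77.1, 82.9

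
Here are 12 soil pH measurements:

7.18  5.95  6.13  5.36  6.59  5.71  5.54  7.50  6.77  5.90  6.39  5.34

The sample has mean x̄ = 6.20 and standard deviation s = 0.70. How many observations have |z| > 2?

0

Cutoffs: x̄ ± 2s = [4.80, 7.60].
Every value lies within the cutoffs.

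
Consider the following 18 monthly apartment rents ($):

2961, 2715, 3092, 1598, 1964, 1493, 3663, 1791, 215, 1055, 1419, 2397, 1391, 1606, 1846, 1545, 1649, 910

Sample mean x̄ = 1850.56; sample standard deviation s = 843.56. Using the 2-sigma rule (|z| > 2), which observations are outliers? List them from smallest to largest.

3663

Cutoffs at x̄ ± 2s: 1850.56 ± 2·843.56 = [163.44, 3537.68].
3663: z = 2.15, |z| > 2 → outlier.
Every other value lies within [163.44, 3537.68].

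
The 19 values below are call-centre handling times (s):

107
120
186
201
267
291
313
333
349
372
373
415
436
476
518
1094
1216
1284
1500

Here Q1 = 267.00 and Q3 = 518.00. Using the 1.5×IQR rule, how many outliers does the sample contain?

4

IQR = 251.00; fences at 267.00 − 376.50 = -109.50 and 518.00 + 376.50 = 894.50.
Outside the cutoffs: 1094, 1216, 1284, 1500.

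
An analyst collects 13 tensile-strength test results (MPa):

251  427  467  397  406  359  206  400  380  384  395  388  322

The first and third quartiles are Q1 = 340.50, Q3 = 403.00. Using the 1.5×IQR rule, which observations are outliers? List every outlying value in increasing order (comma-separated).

206

IQR = Q3 − Q1 = 403.00 − 340.50 = 62.50.
Lower fence = Q1 − 1.5·IQR = 340.50 − 93.75 = 246.75.
Upper fence = Q3 + 1.5·IQR = 403.00 + 93.75 = 496.75.
206 < 246.75 → outlier.
All remaining values lie within [246.75, 496.75].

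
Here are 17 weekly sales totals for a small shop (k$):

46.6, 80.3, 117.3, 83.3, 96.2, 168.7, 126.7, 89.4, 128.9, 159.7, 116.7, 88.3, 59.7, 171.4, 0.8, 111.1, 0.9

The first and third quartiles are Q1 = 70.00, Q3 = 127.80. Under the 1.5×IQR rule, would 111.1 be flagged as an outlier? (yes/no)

no

IQR = Q3 − Q1 = 127.80 − 70.00 = 57.80.
Lower fence = Q1 − 1.5·IQR = 70.00 − 86.70 = -16.70.
Upper fence = Q3 + 1.5·IQR = 127.80 + 86.70 = 214.50.
111.1 lies within [-16.70, 214.50].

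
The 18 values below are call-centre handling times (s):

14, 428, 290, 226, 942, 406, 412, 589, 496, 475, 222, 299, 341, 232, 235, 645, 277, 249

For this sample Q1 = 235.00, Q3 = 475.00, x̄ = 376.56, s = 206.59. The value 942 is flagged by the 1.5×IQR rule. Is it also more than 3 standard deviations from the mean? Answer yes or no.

no

z = (942 − 376.56) / 206.59 = 2.74.
|z| = 2.74 ≤ 3.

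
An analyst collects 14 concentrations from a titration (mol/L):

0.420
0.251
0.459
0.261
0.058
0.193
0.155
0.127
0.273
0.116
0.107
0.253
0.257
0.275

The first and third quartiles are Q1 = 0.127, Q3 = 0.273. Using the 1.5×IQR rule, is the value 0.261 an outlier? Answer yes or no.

IQR = Q3 − Q1 = 0.273 − 0.127 = 0.146.
Lower fence = Q1 − 1.5·IQR = 0.127 − 0.219 = -0.092.
Upper fence = Q3 + 1.5·IQR = 0.273 + 0.219 = 0.492.
0.261 lies within [-0.092, 0.492].

no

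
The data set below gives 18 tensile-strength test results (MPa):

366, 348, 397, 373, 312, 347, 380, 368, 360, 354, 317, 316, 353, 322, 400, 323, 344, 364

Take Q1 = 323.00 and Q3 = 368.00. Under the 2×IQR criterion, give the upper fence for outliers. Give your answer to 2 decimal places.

IQR = Q3 − Q1 = 368.00 − 323.00 = 45.00.
Lower fence = Q1 − 2·IQR = 323.00 − 90.00 = 233.00.
Upper fence = Q3 + 2·IQR = 368.00 + 90.00 = 458.00.

458.00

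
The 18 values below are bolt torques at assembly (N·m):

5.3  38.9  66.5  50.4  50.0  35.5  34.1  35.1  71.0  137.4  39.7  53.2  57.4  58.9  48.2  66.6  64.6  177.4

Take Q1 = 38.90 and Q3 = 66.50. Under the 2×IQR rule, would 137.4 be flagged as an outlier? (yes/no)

IQR = Q3 − Q1 = 66.50 − 38.90 = 27.60.
Lower fence = Q1 − 2·IQR = 38.90 − 55.20 = -16.30.
Upper fence = Q3 + 2·IQR = 66.50 + 55.20 = 121.70.
137.4 lies above the upper fence.

yes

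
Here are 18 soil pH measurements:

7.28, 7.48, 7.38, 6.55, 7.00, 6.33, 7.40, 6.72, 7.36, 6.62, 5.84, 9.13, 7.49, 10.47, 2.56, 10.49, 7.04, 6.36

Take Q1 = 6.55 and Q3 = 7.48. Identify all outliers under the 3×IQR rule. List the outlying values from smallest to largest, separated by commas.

2.56, 10.47, 10.49

IQR = Q3 − Q1 = 7.48 − 6.55 = 0.93.
Lower fence = Q1 − 3·IQR = 6.55 − 2.79 = 3.76.
Upper fence = Q3 + 3·IQR = 7.48 + 2.79 = 10.27.
2.56 < 3.76 → outlier.
10.47 > 10.27 → outlier.
10.49 > 10.27 → outlier.
All remaining values lie within [3.76, 10.27].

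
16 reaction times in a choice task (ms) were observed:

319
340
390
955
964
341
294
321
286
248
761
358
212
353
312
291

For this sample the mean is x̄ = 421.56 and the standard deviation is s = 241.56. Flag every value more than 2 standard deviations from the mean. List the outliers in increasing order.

Cutoffs at x̄ ± 2s: 421.56 ± 2·241.56 = [-61.56, 904.68].
955: z = 2.21, |z| > 2 → outlier.
964: z = 2.25, |z| > 2 → outlier.
Every other value lies within [-61.56, 904.68].

955, 964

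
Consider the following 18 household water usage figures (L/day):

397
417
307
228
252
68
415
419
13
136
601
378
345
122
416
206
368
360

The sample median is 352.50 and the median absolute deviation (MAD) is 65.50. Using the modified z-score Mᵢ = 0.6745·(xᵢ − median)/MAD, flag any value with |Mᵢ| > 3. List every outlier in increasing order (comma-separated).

|Mᵢ| > 3 ⇔ |xᵢ − 352.50| > 3·65.50/0.6745 = 291.33.
So outliers lie outside [61.17, 643.83].
13: M = -3.50 → outlier.

13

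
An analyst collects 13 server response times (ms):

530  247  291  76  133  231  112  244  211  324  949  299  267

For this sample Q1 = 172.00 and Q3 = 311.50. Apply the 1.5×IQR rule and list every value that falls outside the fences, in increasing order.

IQR = Q3 − Q1 = 311.50 − 172.00 = 139.50.
Lower fence = Q1 − 1.5·IQR = 172.00 − 209.25 = -37.25.
Upper fence = Q3 + 1.5·IQR = 311.50 + 209.25 = 520.75.
530 > 520.75 → outlier.
949 > 520.75 → outlier.
All remaining values lie within [-37.25, 520.75].

530, 949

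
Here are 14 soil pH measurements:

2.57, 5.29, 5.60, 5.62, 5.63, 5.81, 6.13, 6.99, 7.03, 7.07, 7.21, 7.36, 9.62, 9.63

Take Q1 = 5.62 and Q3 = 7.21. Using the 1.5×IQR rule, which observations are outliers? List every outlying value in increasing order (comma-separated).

IQR = Q3 − Q1 = 7.21 − 5.62 = 1.59.
Lower fence = Q1 − 1.5·IQR = 5.62 − 2.385 = 3.235.
Upper fence = Q3 + 1.5·IQR = 7.21 + 2.385 = 9.595.
2.57 < 3.235 → outlier.
9.62 > 9.595 → outlier.
9.63 > 9.595 → outlier.
All remaining values lie within [3.235, 9.595].

2.57, 9.62, 9.63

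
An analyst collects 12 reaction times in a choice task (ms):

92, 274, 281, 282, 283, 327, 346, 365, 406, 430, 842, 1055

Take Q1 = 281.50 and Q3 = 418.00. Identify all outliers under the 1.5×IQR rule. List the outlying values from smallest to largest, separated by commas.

842, 1055

IQR = Q3 − Q1 = 418.00 − 281.50 = 136.50.
Lower fence = Q1 − 1.5·IQR = 281.50 − 204.75 = 76.75.
Upper fence = Q3 + 1.5·IQR = 418.00 + 204.75 = 622.75.
842 > 622.75 → outlier.
1055 > 622.75 → outlier.
All remaining values lie within [76.75, 622.75].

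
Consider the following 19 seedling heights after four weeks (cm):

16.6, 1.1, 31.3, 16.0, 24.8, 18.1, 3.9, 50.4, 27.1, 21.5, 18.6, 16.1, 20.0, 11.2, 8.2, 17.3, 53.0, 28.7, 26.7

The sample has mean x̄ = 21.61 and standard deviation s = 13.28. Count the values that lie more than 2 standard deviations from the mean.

Cutoffs: x̄ ± 2s = [-4.95, 48.17].
Outside the cutoffs: 50.4, 53.0.

2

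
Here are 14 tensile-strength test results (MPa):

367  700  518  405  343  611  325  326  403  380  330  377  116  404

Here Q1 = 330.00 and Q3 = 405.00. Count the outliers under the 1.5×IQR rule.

4

IQR = 75.00; fences at 330.00 − 112.50 = 217.50 and 405.00 + 112.50 = 517.50.
Outside the cutoffs: 116, 518, 611, 700.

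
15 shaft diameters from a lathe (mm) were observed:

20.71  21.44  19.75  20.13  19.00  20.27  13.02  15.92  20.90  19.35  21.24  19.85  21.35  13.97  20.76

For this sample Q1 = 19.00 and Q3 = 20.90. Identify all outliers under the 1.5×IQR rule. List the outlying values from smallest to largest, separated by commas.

IQR = Q3 − Q1 = 20.90 − 19.00 = 1.90.
Lower fence = Q1 − 1.5·IQR = 19.00 − 2.85 = 16.15.
Upper fence = Q3 + 1.5·IQR = 20.90 + 2.85 = 23.75.
13.02 < 16.15 → outlier.
13.97 < 16.15 → outlier.
15.92 < 16.15 → outlier.
All remaining values lie within [16.15, 23.75].

13.02, 13.97, 15.92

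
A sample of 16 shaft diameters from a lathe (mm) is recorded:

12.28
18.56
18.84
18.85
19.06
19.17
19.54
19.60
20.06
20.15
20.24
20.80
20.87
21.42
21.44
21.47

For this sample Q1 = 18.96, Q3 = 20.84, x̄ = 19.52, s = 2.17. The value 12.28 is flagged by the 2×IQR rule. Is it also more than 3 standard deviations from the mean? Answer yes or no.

yes

z = (12.28 − 19.52) / 2.17 = -3.34.
|z| = 3.34 > 3.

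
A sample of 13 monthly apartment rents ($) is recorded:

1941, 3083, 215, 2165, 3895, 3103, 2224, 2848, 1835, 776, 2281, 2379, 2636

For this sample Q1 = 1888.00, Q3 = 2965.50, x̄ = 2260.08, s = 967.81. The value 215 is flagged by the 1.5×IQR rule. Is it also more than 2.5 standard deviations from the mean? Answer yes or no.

no

z = (215 − 2260.08) / 967.81 = -2.11.
|z| = 2.11 ≤ 2.5.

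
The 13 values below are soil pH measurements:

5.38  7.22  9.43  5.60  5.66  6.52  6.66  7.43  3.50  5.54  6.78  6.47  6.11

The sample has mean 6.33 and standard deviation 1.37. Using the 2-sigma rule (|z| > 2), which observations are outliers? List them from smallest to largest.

3.50, 9.43

Cutoffs at x̄ ± 2s: 6.33 ± 2·1.37 = [3.59, 9.07].
3.50: z = -2.07, |z| > 2 → outlier.
9.43: z = 2.26, |z| > 2 → outlier.
Every other value lies within [3.59, 9.07].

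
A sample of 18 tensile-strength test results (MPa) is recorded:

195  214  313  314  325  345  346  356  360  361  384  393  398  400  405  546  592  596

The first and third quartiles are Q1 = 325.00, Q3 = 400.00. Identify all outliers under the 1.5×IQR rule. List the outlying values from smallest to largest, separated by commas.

IQR = Q3 − Q1 = 400.00 − 325.00 = 75.00.
Lower fence = Q1 − 1.5·IQR = 325.00 − 112.50 = 212.50.
Upper fence = Q3 + 1.5·IQR = 400.00 + 112.50 = 512.50.
195 < 212.50 → outlier.
546 > 512.50 → outlier.
592 > 512.50 → outlier.
596 > 512.50 → outlier.
All remaining values lie within [212.50, 512.50].

195, 546, 592, 596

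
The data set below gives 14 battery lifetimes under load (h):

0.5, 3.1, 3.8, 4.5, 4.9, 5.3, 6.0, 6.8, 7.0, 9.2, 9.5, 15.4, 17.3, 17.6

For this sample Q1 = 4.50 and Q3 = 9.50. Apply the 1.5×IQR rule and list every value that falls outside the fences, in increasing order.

IQR = Q3 − Q1 = 9.50 − 4.50 = 5.00.
Lower fence = Q1 − 1.5·IQR = 4.50 − 7.50 = -3.00.
Upper fence = Q3 + 1.5·IQR = 9.50 + 7.50 = 17.00.
17.3 > 17.00 → outlier.
17.6 > 17.00 → outlier.
All remaining values lie within [-3.00, 17.00].

17.3, 17.6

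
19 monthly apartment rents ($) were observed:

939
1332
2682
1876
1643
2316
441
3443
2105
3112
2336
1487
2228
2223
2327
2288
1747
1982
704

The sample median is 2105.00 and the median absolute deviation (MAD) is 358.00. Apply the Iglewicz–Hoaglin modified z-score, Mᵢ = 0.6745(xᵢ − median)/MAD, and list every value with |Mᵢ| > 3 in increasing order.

|Mᵢ| > 3 ⇔ |xᵢ − 2105.00| > 3·358.00/0.6745 = 1592.29.
So outliers lie outside [512.71, 3697.29].
441: M = -3.14 → outlier.

441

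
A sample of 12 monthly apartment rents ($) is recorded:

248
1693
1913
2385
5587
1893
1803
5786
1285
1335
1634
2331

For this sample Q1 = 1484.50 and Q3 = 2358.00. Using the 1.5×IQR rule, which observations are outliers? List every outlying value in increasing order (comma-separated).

5587, 5786

IQR = Q3 − Q1 = 2358.00 − 1484.50 = 873.50.
Lower fence = Q1 − 1.5·IQR = 1484.50 − 1310.25 = 174.25.
Upper fence = Q3 + 1.5·IQR = 2358.00 + 1310.25 = 3668.25.
5587 > 3668.25 → outlier.
5786 > 3668.25 → outlier.
All remaining values lie within [174.25, 3668.25].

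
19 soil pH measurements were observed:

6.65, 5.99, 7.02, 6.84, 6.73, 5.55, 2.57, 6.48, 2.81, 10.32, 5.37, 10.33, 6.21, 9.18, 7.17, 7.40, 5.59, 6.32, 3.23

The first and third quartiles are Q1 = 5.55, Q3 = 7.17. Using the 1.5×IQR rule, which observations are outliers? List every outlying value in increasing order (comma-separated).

IQR = Q3 − Q1 = 7.17 − 5.55 = 1.62.
Lower fence = Q1 − 1.5·IQR = 5.55 − 2.43 = 3.12.
Upper fence = Q3 + 1.5·IQR = 7.17 + 2.43 = 9.60.
2.57 < 3.12 → outlier.
2.81 < 3.12 → outlier.
10.32 > 9.60 → outlier.
10.33 > 9.60 → outlier.
All remaining values lie within [3.12, 9.60].

2.57, 2.81, 10.32, 10.33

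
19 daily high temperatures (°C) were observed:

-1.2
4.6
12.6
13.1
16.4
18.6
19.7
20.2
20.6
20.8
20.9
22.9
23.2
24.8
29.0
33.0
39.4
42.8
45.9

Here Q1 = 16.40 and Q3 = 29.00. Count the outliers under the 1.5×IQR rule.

IQR = 12.60; fences at 16.40 − 18.90 = -2.50 and 29.00 + 18.90 = 47.90.
Every value lies within the cutoffs.

0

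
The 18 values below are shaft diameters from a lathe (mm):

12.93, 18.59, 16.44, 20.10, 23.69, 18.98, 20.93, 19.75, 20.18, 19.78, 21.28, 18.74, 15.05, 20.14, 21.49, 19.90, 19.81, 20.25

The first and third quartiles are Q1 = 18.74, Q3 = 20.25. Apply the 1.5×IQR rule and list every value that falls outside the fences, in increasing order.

12.93, 15.05, 16.44, 23.69

IQR = Q3 − Q1 = 20.25 − 18.74 = 1.51.
Lower fence = Q1 − 1.5·IQR = 18.74 − 2.265 = 16.475.
Upper fence = Q3 + 1.5·IQR = 20.25 + 2.265 = 22.515.
12.93 < 16.475 → outlier.
15.05 < 16.475 → outlier.
16.44 < 16.475 → outlier.
23.69 > 22.515 → outlier.
All remaining values lie within [16.475, 22.515].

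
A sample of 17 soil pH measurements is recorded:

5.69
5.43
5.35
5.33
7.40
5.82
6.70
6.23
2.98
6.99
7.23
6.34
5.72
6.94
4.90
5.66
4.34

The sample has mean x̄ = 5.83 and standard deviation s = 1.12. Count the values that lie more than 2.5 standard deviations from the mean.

Cutoffs: x̄ ± 2.5s = [3.03, 8.63].
Outside the cutoffs: 2.98.

1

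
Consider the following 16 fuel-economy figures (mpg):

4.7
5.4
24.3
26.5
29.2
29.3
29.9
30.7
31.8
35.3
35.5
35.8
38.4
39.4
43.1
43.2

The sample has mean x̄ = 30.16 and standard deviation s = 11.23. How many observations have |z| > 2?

2

Cutoffs: x̄ ± 2s = [7.70, 52.62].
Outside the cutoffs: 4.7, 5.4.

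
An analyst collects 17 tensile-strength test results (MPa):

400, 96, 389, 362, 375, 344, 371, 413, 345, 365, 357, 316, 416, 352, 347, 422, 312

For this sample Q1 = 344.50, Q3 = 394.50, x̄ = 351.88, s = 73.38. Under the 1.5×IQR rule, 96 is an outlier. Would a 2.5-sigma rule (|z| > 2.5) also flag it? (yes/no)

yes

z = (96 − 351.88) / 73.38 = -3.49.
|z| = 3.49 > 2.5.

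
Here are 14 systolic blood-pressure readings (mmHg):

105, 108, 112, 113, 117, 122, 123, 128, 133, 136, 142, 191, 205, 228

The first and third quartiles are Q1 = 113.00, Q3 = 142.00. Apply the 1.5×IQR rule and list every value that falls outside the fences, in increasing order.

IQR = Q3 − Q1 = 142.00 − 113.00 = 29.00.
Lower fence = Q1 − 1.5·IQR = 113.00 − 43.50 = 69.50.
Upper fence = Q3 + 1.5·IQR = 142.00 + 43.50 = 185.50.
191 > 185.50 → outlier.
205 > 185.50 → outlier.
228 > 185.50 → outlier.
All remaining values lie within [69.50, 185.50].

191, 205, 228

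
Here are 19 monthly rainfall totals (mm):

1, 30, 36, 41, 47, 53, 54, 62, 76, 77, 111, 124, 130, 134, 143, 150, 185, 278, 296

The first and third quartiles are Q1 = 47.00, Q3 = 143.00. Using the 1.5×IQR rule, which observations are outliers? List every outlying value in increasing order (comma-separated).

296

IQR = Q3 − Q1 = 143.00 − 47.00 = 96.00.
Lower fence = Q1 − 1.5·IQR = 47.00 − 144.00 = -97.00.
Upper fence = Q3 + 1.5·IQR = 143.00 + 144.00 = 287.00.
296 > 287.00 → outlier.
All remaining values lie within [-97.00, 287.00].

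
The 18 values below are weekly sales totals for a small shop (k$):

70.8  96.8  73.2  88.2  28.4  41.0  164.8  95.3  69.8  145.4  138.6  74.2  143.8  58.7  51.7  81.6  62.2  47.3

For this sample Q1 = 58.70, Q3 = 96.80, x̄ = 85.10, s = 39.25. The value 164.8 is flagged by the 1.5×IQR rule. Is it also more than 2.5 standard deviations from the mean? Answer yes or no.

z = (164.8 − 85.10) / 39.25 = 2.03.
|z| = 2.03 ≤ 2.5.

no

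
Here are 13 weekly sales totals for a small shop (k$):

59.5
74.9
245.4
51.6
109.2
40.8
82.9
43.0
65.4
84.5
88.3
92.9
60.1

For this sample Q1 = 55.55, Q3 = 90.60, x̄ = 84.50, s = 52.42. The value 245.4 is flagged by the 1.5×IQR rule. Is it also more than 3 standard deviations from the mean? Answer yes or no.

z = (245.4 − 84.50) / 52.42 = 3.07.
|z| = 3.07 > 3.

yes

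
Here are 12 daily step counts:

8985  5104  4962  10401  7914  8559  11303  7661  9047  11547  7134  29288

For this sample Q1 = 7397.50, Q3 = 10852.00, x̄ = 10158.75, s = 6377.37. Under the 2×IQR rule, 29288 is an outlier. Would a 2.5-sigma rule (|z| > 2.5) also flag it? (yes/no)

yes

z = (29288 − 10158.75) / 6377.37 = 3.00.
|z| = 3.00 > 2.5.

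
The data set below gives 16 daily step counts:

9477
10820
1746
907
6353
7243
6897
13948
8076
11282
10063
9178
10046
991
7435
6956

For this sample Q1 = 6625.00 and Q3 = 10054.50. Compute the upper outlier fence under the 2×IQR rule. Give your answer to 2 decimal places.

16913.50

IQR = Q3 − Q1 = 10054.50 − 6625.00 = 3429.50.
Lower fence = Q1 − 2·IQR = 6625.00 − 6859.00 = -234.00.
Upper fence = Q3 + 2·IQR = 10054.50 + 6859.00 = 16913.50.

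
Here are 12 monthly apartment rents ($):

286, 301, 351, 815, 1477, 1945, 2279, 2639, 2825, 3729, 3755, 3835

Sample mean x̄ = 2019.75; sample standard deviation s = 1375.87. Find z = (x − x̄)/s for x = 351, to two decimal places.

z = (351 − 2019.75) / 1375.87 = -1.21.

-1.21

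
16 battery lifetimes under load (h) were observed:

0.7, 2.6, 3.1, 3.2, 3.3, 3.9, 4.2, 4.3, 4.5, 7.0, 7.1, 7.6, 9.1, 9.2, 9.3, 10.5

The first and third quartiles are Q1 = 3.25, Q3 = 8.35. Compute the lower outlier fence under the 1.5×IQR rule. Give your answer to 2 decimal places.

-4.40

IQR = Q3 − Q1 = 8.35 − 3.25 = 5.10.
Lower fence = Q1 − 1.5·IQR = 3.25 − 7.65 = -4.40.
Upper fence = Q3 + 1.5·IQR = 8.35 + 7.65 = 16.00.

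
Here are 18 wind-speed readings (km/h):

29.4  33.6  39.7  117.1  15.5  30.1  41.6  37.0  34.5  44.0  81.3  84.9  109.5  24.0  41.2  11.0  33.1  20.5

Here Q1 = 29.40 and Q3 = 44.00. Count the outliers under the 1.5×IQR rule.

IQR = 14.60; fences at 29.40 − 21.90 = 7.50 and 44.00 + 21.90 = 65.90.
Outside the cutoffs: 81.3, 84.9, 109.5, 117.1.

4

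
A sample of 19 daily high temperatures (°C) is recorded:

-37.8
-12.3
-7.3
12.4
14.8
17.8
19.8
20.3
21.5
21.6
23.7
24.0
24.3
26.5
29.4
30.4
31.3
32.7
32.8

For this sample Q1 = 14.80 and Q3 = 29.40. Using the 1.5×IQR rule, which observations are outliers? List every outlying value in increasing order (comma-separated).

IQR = Q3 − Q1 = 29.40 − 14.80 = 14.60.
Lower fence = Q1 − 1.5·IQR = 14.80 − 21.90 = -7.10.
Upper fence = Q3 + 1.5·IQR = 29.40 + 21.90 = 51.30.
-37.8 < -7.10 → outlier.
-12.3 < -7.10 → outlier.
-7.3 < -7.10 → outlier.
All remaining values lie within [-7.10, 51.30].

-37.8, -12.3, -7.3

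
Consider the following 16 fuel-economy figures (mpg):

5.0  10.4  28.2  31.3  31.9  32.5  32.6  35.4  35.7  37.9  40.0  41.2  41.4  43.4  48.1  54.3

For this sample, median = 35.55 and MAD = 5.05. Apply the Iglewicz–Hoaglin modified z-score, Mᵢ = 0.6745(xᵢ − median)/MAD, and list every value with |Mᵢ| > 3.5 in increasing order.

5.0

|Mᵢ| > 3.5 ⇔ |xᵢ − 35.55| > 3.5·5.05/0.6745 = 26.20.
So outliers lie outside [9.35, 61.75].
5.0: M = -4.08 → outlier.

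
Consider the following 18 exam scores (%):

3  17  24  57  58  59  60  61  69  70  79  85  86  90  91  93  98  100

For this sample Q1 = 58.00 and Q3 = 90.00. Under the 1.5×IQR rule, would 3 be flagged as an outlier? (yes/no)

IQR = Q3 − Q1 = 90.00 − 58.00 = 32.00.
Lower fence = Q1 − 1.5·IQR = 58.00 − 48.00 = 10.00.
Upper fence = Q3 + 1.5·IQR = 90.00 + 48.00 = 138.00.
3 lies below the lower fence.

yes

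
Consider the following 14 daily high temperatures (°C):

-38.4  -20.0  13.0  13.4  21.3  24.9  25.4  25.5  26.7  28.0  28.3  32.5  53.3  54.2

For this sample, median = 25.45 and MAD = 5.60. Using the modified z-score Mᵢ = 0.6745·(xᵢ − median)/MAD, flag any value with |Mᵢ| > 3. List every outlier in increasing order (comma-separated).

-38.4, -20.0, 53.3, 54.2

|Mᵢ| > 3 ⇔ |xᵢ − 25.45| > 3·5.60/0.6745 = 24.91.
So outliers lie outside [0.54, 50.36].
-38.4: M = -7.69 → outlier.
-20.0: M = -5.47 → outlier.
53.3: M = 3.35 → outlier.
54.2: M = 3.46 → outlier.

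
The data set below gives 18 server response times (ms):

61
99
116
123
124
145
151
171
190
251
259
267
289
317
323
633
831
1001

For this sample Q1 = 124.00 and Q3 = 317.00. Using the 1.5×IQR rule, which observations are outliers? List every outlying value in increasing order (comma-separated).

IQR = Q3 − Q1 = 317.00 − 124.00 = 193.00.
Lower fence = Q1 − 1.5·IQR = 124.00 − 289.50 = -165.50.
Upper fence = Q3 + 1.5·IQR = 317.00 + 289.50 = 606.50.
633 > 606.50 → outlier.
831 > 606.50 → outlier.
1001 > 606.50 → outlier.
All remaining values lie within [-165.50, 606.50].

633, 831, 1001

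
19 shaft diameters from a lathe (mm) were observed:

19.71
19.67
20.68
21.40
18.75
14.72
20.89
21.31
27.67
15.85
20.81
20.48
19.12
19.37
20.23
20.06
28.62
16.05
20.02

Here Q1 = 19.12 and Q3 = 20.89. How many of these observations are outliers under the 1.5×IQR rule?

5

IQR = 1.77; fences at 19.12 − 2.655 = 16.465 and 20.89 + 2.655 = 23.545.
Outside the cutoffs: 14.72, 15.85, 16.05, 27.67, 28.62.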